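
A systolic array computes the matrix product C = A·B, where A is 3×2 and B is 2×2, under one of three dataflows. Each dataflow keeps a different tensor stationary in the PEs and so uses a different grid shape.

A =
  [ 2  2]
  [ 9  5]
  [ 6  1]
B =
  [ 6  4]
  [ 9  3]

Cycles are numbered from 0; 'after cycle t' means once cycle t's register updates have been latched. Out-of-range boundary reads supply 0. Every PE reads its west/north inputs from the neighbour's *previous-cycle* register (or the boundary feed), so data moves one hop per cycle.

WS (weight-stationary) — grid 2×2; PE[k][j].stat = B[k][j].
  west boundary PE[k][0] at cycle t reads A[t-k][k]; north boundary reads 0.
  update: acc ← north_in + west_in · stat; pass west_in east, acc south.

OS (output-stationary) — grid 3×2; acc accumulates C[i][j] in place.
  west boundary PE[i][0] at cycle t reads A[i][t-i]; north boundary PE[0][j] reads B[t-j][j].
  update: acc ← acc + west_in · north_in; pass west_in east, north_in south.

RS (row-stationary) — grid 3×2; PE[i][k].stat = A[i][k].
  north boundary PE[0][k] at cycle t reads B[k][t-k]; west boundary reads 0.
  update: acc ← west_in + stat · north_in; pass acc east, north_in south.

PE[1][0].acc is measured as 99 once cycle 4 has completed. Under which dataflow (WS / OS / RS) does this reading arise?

dataflow = OS

WS (2×2 grid), PE[1][0]:
  c0 r1c0: 0 / 0 / 0
  c1 r1c0: 30 / 2 / 30
  c2 r1c0: 99 / 5 / 99
  c3 r1c0: 45 / 1 / 45
  c4 r1c0: 0 / 0 / 0
OS (3×2 grid), PE[1][0]:
  c0 r1c0: 0 / 0 / 0
  c1 r1c0: 54 / 9 / 6
  c2 r1c0: 99 / 5 / 9
  c3 r1c0: 99 / 0 / 0
  c4 r1c0: 99 / 0 / 0
RS (3×2 grid), PE[1][0]:
  c0 r1c0: 0 / 0 / 0
  c1 r1c0: 54 / 54 / 6
  c2 r1c0: 36 / 36 / 4
  c3 r1c0: 0 / 0 / 0
  c4 r1c0: 0 / 0 / 0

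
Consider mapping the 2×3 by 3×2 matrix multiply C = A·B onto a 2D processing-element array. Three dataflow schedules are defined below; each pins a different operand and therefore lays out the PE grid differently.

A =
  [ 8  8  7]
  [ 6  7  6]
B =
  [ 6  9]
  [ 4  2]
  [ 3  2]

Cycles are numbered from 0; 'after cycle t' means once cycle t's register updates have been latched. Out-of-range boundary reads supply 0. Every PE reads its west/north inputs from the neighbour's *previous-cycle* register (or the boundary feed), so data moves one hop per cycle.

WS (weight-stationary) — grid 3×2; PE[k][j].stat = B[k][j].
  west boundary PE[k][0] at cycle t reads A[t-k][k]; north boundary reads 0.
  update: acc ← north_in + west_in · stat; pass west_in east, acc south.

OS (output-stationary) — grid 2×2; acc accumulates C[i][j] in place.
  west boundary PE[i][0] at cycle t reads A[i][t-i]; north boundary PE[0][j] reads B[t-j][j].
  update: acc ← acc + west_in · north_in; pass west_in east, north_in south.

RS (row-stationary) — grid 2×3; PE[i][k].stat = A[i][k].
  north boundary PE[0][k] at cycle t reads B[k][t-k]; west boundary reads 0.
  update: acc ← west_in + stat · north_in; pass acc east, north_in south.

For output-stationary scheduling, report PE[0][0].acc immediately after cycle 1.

OS (2×2). Following PE[0][0] plus its west/north inputs:
  t=0 PE[0][0]: acc=48 h=8 v=6
  t=1 PE[0][0]: acc=80 h=8 v=4

PE[0][0].acc = 80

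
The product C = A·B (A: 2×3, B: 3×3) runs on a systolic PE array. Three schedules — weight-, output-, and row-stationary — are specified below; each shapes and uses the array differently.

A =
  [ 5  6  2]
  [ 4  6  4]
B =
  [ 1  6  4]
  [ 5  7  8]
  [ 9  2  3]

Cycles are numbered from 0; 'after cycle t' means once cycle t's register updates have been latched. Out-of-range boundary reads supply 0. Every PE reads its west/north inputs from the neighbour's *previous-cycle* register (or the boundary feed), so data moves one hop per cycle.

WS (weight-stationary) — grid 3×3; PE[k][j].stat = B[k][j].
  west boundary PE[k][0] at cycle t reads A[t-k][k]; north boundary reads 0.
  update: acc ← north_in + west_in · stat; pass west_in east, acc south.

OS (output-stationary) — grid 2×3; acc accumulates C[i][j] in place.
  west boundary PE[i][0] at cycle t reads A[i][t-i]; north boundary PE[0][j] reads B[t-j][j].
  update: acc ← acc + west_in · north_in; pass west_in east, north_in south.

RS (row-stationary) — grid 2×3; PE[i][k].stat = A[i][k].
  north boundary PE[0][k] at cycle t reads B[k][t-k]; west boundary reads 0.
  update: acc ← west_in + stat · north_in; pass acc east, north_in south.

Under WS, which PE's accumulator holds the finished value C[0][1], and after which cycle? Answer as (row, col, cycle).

(row, col, cycle) = (2, 1, 3)

WS — PE[2][1] is where C[0][1] collects:
  after 0 — PE[2][1] acc=0, pass-E 0, pass-S 0
  after 1 — PE[2][1] acc=0, pass-E 0, pass-S 0
  after 2 — PE[2][1] acc=0, pass-E 0, pass-S 0
  after 3 — PE[2][1] acc=76, pass-E 2, pass-S 76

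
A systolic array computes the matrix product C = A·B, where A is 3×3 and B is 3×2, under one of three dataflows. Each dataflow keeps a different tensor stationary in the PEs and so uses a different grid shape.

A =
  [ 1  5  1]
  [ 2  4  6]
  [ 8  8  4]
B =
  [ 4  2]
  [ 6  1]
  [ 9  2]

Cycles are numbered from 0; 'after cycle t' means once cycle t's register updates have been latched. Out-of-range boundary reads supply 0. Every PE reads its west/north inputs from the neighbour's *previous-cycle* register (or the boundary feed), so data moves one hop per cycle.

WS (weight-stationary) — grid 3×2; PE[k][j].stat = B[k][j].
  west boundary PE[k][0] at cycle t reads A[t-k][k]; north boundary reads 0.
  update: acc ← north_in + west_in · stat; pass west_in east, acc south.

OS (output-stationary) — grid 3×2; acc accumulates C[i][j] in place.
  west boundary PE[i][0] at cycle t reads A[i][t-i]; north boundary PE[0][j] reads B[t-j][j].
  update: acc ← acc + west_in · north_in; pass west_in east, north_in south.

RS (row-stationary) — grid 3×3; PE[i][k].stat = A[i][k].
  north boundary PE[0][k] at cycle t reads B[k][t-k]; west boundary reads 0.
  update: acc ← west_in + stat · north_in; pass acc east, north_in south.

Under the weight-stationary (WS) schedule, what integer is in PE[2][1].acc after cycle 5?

PE[2][1].acc = 32

WS (3×2). Following PE[2][1] plus its west/north inputs:
  [0] (1,1) acc=0 (h:0 v:0)
  [0] (2,0) acc=0 (h:0 v:0)
  [0] (2,1) acc=0 (h:0 v:0)
  [1] (1,1) acc=0 (h:0 v:0)
  [1] (2,0) acc=0 (h:0 v:0)
  [1] (2,1) acc=0 (h:0 v:0)
  [2] (1,1) acc=7 (h:5 v:7)
  [2] (2,0) acc=43 (h:1 v:43)
  [2] (2,1) acc=0 (h:0 v:0)
  [3] (1,1) acc=8 (h:4 v:8)
  [3] (2,0) acc=86 (h:6 v:86)
  [3] (2,1) acc=9 (h:1 v:9)
  [4] (1,1) acc=24 (h:8 v:24)
  [4] (2,0) acc=116 (h:4 v:116)
  [4] (2,1) acc=20 (h:6 v:20)
  [5] (1,1) acc=0 (h:0 v:0)
  [5] (2,0) acc=0 (h:0 v:0)
  [5] (2,1) acc=32 (h:4 v:32)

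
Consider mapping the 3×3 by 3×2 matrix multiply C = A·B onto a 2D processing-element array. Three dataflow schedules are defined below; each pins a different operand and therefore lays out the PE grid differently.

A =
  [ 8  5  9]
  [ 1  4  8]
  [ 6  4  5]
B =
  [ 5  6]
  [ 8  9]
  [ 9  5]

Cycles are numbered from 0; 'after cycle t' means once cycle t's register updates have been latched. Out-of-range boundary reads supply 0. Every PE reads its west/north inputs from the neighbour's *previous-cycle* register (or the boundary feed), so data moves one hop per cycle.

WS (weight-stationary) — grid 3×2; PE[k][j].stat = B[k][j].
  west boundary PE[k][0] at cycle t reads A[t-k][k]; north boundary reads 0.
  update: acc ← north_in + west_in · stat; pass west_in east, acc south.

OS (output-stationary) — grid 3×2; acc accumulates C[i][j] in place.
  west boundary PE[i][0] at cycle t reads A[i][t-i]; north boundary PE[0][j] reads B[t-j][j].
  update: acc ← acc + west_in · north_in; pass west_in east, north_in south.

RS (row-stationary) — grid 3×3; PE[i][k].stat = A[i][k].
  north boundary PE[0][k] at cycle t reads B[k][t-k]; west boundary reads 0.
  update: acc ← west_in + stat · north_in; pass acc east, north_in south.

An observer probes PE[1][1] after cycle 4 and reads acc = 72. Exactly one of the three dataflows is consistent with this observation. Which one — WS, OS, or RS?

dataflow = WS

WS (3×2 grid), PE[1][1]:
  cycle 0: PE[1][1] → acc 0, east 0, south 0
  cycle 1: PE[1][1] → acc 0, east 0, south 0
  cycle 2: PE[1][1] → acc 93, east 5, south 93
  cycle 3: PE[1][1] → acc 42, east 4, south 42
  cycle 4: PE[1][1] → acc 72, east 4, south 72
OS (3×2 grid), PE[1][1]:
  cycle 0: PE[1][1] → acc 0, east 0, south 0
  cycle 1: PE[1][1] → acc 0, east 0, south 0
  cycle 2: PE[1][1] → acc 6, east 1, south 6
  cycle 3: PE[1][1] → acc 42, east 4, south 9
  cycle 4: PE[1][1] → acc 82, east 8, south 5
RS (3×3 grid), PE[1][1]:
  cycle 0: PE[1][1] → acc 0, east 0, south 0
  cycle 1: PE[1][1] → acc 0, east 0, south 0
  cycle 2: PE[1][1] → acc 37, east 37, south 8
  cycle 3: PE[1][1] → acc 42, east 42, south 9
  cycle 4: PE[1][1] → acc 0, east 0, south 0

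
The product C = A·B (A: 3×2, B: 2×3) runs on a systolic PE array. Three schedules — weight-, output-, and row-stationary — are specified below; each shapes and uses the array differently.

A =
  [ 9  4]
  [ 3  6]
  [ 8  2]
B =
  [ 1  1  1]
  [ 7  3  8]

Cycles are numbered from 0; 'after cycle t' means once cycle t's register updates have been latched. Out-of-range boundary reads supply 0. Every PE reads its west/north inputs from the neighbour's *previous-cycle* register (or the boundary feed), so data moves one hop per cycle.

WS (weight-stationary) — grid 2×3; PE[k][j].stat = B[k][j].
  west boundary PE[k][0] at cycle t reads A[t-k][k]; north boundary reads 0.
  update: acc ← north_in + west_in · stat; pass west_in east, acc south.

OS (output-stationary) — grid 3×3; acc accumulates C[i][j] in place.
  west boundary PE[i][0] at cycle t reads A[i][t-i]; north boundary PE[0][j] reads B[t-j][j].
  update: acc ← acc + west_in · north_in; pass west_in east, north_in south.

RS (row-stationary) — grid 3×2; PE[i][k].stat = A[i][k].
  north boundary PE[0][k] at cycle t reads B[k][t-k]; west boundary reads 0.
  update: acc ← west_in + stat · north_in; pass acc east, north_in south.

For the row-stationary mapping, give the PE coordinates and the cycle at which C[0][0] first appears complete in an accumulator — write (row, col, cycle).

Under RS, C[0][0] lands at PE[0][1]:
  c0 r0c1: 0 / 0 / 0
  c1 r0c1: 37 / 37 / 7

(row, col, cycle) = (0, 1, 1)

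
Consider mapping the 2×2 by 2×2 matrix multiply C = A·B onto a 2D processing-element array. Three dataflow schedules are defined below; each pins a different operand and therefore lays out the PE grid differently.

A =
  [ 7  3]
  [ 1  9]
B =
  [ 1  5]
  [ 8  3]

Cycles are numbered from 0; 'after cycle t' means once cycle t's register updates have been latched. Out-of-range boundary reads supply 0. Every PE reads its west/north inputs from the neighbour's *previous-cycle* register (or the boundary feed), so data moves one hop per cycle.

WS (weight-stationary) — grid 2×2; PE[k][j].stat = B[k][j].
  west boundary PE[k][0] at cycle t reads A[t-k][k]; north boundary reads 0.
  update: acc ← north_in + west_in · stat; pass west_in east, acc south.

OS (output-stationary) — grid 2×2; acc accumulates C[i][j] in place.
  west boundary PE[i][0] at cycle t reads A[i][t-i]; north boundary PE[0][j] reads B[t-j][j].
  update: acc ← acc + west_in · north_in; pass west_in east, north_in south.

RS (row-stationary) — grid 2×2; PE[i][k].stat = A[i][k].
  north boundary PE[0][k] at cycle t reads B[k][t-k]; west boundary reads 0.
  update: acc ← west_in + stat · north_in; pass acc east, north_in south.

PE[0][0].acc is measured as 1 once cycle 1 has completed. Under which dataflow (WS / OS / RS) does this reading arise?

WS [2×2] PE[0][0] across cycles:
  step 0 · PE0,0: acc=7; fwd→7 fwd↓7
  step 1 · PE0,0: acc=1; fwd→1 fwd↓1
OS [2×2] PE[0][0] across cycles:
  step 0 · PE0,0: acc=7; fwd→7 fwd↓1
  step 1 · PE0,0: acc=31; fwd→3 fwd↓8
RS [2×2] PE[0][0] across cycles:
  step 0 · PE0,0: acc=7; fwd→7 fwd↓1
  step 1 · PE0,0: acc=35; fwd→35 fwd↓5

dataflow = WS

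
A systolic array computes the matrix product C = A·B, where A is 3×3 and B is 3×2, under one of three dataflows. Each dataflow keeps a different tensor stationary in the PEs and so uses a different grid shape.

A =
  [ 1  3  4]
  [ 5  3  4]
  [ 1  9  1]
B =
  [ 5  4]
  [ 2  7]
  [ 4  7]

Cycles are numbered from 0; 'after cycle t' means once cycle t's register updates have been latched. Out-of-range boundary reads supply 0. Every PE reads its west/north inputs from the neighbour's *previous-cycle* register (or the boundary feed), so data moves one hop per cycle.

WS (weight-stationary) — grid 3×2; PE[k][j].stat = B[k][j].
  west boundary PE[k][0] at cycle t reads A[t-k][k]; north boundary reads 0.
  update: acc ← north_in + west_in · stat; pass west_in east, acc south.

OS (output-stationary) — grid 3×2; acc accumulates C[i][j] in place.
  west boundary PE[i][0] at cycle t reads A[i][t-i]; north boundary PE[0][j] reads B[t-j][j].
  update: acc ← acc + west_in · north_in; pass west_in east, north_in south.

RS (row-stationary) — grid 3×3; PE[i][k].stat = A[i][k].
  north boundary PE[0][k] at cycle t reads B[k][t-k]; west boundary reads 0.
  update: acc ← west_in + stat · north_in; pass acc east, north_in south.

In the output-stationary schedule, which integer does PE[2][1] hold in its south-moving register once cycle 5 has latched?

register = 7

OS (3×2). Following PE[2][1] plus its west/north inputs:
  @0  [1,1]  acc 0  |  →0  ↓0
  @0  [2,0]  acc 0  |  →0  ↓0
  @0  [2,1]  acc 0  |  →0  ↓0
  @1  [1,1]  acc 0  |  →0  ↓0
  @1  [2,0]  acc 0  |  →0  ↓0
  @1  [2,1]  acc 0  |  →0  ↓0
  @2  [1,1]  acc 20  |  →5  ↓4
  @2  [2,0]  acc 5  |  →1  ↓5
  @2  [2,1]  acc 0  |  →0  ↓0
  @3  [1,1]  acc 41  |  →3  ↓7
  @3  [2,0]  acc 23  |  →9  ↓2
  @3  [2,1]  acc 4  |  →1  ↓4
  @4  [1,1]  acc 69  |  →4  ↓7
  @4  [2,0]  acc 27  |  →1  ↓4
  @4  [2,1]  acc 67  |  →9  ↓7
  @5  [1,1]  acc 69  |  →0  ↓0
  @5  [2,0]  acc 27  |  →0  ↓0
  @5  [2,1]  acc 74  |  →1  ↓7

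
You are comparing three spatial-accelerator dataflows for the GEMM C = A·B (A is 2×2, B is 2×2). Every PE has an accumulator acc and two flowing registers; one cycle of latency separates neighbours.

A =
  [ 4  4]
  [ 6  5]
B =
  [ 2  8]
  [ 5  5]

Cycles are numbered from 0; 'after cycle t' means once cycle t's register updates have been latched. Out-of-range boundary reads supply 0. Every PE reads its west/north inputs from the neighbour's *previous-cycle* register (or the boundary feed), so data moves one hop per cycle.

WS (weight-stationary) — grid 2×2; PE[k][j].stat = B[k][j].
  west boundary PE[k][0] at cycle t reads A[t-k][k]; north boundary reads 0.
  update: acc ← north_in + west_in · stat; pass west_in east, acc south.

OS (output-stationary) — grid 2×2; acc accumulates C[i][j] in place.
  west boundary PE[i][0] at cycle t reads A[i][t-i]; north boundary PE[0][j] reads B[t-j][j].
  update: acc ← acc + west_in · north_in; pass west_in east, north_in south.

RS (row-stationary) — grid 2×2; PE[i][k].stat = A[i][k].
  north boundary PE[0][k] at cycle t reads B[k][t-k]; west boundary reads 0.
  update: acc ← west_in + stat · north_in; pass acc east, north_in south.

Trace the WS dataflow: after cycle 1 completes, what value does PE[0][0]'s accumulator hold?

WS on a 2×2 grid — tracing PE[0][0] and its feeders:
  0: (0,0).acc=8  regs=<4,8>
  1: (0,0).acc=12  regs=<6,12>

PE[0][0].acc = 12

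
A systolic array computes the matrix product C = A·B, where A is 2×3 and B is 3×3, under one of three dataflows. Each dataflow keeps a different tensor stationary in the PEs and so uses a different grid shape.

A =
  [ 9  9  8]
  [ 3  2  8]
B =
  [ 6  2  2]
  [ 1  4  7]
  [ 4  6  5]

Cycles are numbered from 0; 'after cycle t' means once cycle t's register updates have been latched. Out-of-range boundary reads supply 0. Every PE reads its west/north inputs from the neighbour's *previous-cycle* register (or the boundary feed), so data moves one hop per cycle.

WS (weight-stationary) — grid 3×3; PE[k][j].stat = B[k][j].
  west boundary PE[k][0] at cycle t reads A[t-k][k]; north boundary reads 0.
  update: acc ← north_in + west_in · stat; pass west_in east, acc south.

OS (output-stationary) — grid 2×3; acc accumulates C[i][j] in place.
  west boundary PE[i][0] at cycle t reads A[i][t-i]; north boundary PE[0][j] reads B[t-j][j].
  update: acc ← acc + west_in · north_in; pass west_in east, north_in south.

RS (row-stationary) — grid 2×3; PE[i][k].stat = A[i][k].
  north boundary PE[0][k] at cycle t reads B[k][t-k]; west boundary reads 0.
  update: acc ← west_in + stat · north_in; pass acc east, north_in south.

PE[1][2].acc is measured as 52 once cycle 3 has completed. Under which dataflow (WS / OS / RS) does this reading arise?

dataflow = RS

Under WS (3×3), PE[1][2]:
  c0 r1c2: 0 / 0 / 0
  c1 r1c2: 0 / 0 / 0
  c2 r1c2: 0 / 0 / 0
  c3 r1c2: 81 / 9 / 81
Under OS (2×3), PE[1][2]:
  c0 r1c2: 0 / 0 / 0
  c1 r1c2: 0 / 0 / 0
  c2 r1c2: 0 / 0 / 0
  c3 r1c2: 6 / 3 / 2
Under RS (2×3), PE[1][2]:
  c0 r1c2: 0 / 0 / 0
  c1 r1c2: 0 / 0 / 0
  c2 r1c2: 0 / 0 / 0
  c3 r1c2: 52 / 52 / 4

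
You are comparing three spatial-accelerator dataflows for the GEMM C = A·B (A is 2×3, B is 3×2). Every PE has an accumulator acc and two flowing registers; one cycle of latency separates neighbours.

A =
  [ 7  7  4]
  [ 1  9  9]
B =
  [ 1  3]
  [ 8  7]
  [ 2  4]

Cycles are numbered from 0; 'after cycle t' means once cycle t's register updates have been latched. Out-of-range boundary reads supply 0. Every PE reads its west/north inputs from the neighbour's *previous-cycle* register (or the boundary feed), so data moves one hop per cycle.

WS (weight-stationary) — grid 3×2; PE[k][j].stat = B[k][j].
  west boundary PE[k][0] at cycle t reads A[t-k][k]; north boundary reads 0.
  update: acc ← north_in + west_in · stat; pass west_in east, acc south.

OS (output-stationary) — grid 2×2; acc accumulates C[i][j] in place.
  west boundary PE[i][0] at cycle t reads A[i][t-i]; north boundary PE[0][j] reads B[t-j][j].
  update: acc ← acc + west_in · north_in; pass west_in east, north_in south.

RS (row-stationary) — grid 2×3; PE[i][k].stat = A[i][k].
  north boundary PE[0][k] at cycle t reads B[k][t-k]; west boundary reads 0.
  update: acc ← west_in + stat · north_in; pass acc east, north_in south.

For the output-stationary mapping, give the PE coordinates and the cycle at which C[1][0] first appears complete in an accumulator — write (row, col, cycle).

(row, col, cycle) = (1, 0, 3)

OS: C[1][0] accumulates in PE[1][0]:
  0: (1,0).acc=0  regs=<0,0>
  1: (1,0).acc=1  regs=<1,1>
  2: (1,0).acc=73  regs=<9,8>
  3: (1,0).acc=91  regs=<9,2>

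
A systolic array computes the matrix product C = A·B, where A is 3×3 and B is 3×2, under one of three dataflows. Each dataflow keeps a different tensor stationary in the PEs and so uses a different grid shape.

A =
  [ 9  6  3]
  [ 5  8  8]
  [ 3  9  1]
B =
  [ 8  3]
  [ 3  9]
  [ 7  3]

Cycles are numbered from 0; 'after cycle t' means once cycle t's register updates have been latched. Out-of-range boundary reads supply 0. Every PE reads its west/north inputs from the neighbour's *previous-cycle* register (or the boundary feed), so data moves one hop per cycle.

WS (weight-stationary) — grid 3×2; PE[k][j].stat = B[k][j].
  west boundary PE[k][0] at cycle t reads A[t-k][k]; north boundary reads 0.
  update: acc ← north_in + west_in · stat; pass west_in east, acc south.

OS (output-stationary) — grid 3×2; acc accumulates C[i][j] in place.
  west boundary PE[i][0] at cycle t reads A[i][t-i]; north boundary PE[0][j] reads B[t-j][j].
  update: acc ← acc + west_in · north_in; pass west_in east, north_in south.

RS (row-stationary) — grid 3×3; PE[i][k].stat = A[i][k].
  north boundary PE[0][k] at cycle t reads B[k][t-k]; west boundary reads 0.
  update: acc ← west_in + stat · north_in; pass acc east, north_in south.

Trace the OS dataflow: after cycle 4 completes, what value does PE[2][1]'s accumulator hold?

OS (3×2). Following PE[2][1] plus its west/north inputs:
  step 0 · PE1,1: acc=0; fwd→0 fwd↓0
  step 0 · PE2,0: acc=0; fwd→0 fwd↓0
  step 0 · PE2,1: acc=0; fwd→0 fwd↓0
  step 1 · PE1,1: acc=0; fwd→0 fwd↓0
  step 1 · PE2,0: acc=0; fwd→0 fwd↓0
  step 1 · PE2,1: acc=0; fwd→0 fwd↓0
  step 2 · PE1,1: acc=15; fwd→5 fwd↓3
  step 2 · PE2,0: acc=24; fwd→3 fwd↓8
  step 2 · PE2,1: acc=0; fwd→0 fwd↓0
  step 3 · PE1,1: acc=87; fwd→8 fwd↓9
  step 3 · PE2,0: acc=51; fwd→9 fwd↓3
  step 3 · PE2,1: acc=9; fwd→3 fwd↓3
  step 4 · PE1,1: acc=111; fwd→8 fwd↓3
  step 4 · PE2,0: acc=58; fwd→1 fwd↓7
  step 4 · PE2,1: acc=90; fwd→9 fwd↓9

PE[2][1].acc = 90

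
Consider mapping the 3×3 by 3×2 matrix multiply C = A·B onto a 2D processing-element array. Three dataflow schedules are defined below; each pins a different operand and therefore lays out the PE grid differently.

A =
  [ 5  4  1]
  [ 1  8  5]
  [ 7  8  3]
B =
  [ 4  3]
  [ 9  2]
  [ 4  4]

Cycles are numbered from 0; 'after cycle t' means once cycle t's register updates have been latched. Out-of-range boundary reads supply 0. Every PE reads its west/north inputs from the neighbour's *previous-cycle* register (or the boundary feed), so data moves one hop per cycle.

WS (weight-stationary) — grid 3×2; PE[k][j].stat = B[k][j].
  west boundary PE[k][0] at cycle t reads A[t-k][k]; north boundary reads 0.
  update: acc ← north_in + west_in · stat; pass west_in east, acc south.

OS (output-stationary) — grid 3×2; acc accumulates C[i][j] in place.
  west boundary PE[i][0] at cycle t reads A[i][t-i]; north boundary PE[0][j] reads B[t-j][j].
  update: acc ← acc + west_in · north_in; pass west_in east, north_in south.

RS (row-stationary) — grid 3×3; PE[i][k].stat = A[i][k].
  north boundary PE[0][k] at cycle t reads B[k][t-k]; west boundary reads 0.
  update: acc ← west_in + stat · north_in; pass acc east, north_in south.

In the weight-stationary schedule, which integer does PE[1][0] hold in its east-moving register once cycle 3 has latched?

register = 8

WS 3×2: PE[1][0] cycle-by-cycle (with neighbour feeds):
  c0 r0c0: 20 / 5 / 20
  c0 r1c0: 0 / 0 / 0
  c1 r0c0: 4 / 1 / 4
  c1 r1c0: 56 / 4 / 56
  c2 r0c0: 28 / 7 / 28
  c2 r1c0: 76 / 8 / 76
  c3 r0c0: 0 / 0 / 0
  c3 r1c0: 100 / 8 / 100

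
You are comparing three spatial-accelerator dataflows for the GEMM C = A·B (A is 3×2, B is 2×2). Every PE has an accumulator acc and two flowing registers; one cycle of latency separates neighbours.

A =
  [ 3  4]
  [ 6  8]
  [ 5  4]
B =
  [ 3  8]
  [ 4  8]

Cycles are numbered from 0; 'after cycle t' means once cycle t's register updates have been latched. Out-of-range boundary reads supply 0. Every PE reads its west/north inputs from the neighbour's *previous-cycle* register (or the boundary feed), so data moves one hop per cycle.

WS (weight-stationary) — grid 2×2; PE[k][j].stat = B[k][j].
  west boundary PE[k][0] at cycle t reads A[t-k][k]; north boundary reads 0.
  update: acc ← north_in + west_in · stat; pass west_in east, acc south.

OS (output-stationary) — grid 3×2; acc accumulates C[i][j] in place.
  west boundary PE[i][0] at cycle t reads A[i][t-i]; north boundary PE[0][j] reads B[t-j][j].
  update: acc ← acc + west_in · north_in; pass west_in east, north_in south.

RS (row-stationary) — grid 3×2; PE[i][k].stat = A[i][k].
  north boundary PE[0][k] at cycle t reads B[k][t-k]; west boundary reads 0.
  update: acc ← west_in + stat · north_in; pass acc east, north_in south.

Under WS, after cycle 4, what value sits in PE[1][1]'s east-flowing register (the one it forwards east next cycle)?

register = 4

WS on a 2×2 grid — tracing PE[1][1] and its feeders:
  @0  [0,1]  acc 0  |  →0  ↓0
  @0  [1,0]  acc 0  |  →0  ↓0
  @0  [1,1]  acc 0  |  →0  ↓0
  @1  [0,1]  acc 24  |  →3  ↓24
  @1  [1,0]  acc 25  |  →4  ↓25
  @1  [1,1]  acc 0  |  →0  ↓0
  @2  [0,1]  acc 48  |  →6  ↓48
  @2  [1,0]  acc 50  |  →8  ↓50
  @2  [1,1]  acc 56  |  →4  ↓56
  @3  [0,1]  acc 40  |  →5  ↓40
  @3  [1,0]  acc 31  |  →4  ↓31
  @3  [1,1]  acc 112  |  →8  ↓112
  @4  [0,1]  acc 0  |  →0  ↓0
  @4  [1,0]  acc 0  |  →0  ↓0
  @4  [1,1]  acc 72  |  →4  ↓72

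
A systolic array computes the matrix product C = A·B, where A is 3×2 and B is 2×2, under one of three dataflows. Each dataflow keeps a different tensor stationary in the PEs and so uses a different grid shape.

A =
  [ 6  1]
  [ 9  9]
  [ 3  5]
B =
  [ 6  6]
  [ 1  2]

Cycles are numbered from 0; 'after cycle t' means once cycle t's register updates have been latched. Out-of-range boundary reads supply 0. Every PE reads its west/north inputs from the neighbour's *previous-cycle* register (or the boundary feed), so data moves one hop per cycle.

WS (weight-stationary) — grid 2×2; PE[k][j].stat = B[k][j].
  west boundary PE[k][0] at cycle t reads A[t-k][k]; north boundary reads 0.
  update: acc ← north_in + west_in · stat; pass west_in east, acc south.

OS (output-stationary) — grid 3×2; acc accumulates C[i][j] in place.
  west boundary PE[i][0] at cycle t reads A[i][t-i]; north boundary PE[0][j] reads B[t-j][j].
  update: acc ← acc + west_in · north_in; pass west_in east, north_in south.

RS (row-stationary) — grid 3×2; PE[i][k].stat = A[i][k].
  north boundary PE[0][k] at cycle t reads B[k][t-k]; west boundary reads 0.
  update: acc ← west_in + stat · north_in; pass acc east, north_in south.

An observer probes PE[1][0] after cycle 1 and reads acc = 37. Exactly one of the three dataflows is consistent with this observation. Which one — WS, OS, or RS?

dataflow = WS

Under WS (2×2), PE[1][0]:
  t=0 PE[1][0]: acc=0 h=0 v=0
  t=1 PE[1][0]: acc=37 h=1 v=37
Under OS (3×2), PE[1][0]:
  t=0 PE[1][0]: acc=0 h=0 v=0
  t=1 PE[1][0]: acc=54 h=9 v=6
Under RS (3×2), PE[1][0]:
  t=0 PE[1][0]: acc=0 h=0 v=0
  t=1 PE[1][0]: acc=54 h=54 v=6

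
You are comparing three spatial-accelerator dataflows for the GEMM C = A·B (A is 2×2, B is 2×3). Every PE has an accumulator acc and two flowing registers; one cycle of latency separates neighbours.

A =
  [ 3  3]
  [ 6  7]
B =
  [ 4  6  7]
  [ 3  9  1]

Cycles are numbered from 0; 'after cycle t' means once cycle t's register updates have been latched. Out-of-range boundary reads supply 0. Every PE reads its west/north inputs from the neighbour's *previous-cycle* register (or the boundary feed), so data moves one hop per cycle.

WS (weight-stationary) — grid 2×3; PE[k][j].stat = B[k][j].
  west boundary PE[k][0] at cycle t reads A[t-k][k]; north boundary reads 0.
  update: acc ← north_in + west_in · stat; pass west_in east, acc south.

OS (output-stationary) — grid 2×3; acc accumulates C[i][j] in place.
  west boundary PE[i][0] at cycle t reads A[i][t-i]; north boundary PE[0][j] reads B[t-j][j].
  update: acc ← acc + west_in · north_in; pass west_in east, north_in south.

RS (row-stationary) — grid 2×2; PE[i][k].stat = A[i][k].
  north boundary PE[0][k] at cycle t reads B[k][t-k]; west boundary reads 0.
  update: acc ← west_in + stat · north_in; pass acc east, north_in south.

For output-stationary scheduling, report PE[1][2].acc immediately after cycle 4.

PE[1][2].acc = 49

OS 2×3: PE[1][2] cycle-by-cycle (with neighbour feeds):
  after 0 — PE[0][2] acc=0, pass-E 0, pass-S 0
  after 0 — PE[1][1] acc=0, pass-E 0, pass-S 0
  after 0 — PE[1][2] acc=0, pass-E 0, pass-S 0
  after 1 — PE[0][2] acc=0, pass-E 0, pass-S 0
  after 1 — PE[1][1] acc=0, pass-E 0, pass-S 0
  after 1 — PE[1][2] acc=0, pass-E 0, pass-S 0
  after 2 — PE[0][2] acc=21, pass-E 3, pass-S 7
  after 2 — PE[1][1] acc=36, pass-E 6, pass-S 6
  after 2 — PE[1][2] acc=0, pass-E 0, pass-S 0
  after 3 — PE[0][2] acc=24, pass-E 3, pass-S 1
  after 3 — PE[1][1] acc=99, pass-E 7, pass-S 9
  after 3 — PE[1][2] acc=42, pass-E 6, pass-S 7
  after 4 — PE[0][2] acc=24, pass-E 0, pass-S 0
  after 4 — PE[1][1] acc=99, pass-E 0, pass-S 0
  after 4 — PE[1][2] acc=49, pass-E 7, pass-S 1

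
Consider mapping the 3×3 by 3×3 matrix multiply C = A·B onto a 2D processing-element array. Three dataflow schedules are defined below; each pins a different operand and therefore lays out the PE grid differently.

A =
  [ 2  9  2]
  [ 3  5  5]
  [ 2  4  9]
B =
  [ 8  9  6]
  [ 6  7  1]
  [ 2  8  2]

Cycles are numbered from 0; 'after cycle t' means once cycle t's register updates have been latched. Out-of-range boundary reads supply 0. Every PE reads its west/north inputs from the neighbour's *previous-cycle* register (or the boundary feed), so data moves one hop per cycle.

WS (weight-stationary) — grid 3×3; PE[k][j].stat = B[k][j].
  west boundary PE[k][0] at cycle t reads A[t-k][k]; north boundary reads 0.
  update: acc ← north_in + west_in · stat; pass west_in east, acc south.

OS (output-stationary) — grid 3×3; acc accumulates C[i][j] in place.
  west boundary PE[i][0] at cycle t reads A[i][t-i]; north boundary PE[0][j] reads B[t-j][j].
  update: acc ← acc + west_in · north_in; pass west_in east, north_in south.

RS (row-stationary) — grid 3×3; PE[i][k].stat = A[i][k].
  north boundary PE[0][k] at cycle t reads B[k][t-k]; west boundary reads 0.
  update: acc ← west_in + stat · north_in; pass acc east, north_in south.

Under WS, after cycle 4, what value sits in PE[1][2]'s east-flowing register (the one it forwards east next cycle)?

WS on a 3×3 grid — tracing PE[1][2] and its feeders:
  @0  [0,2]  acc 0  |  →0  ↓0
  @0  [1,1]  acc 0  |  →0  ↓0
  @0  [1,2]  acc 0  |  →0  ↓0
  @1  [0,2]  acc 0  |  →0  ↓0
  @1  [1,1]  acc 0  |  →0  ↓0
  @1  [1,2]  acc 0  |  →0  ↓0
  @2  [0,2]  acc 12  |  →2  ↓12
  @2  [1,1]  acc 81  |  →9  ↓81
  @2  [1,2]  acc 0  |  →0  ↓0
  @3  [0,2]  acc 18  |  →3  ↓18
  @3  [1,1]  acc 62  |  →5  ↓62
  @3  [1,2]  acc 21  |  →9  ↓21
  @4  [0,2]  acc 12  |  →2  ↓12
  @4  [1,1]  acc 46  |  →4  ↓46
  @4  [1,2]  acc 23  |  →5  ↓23

register = 5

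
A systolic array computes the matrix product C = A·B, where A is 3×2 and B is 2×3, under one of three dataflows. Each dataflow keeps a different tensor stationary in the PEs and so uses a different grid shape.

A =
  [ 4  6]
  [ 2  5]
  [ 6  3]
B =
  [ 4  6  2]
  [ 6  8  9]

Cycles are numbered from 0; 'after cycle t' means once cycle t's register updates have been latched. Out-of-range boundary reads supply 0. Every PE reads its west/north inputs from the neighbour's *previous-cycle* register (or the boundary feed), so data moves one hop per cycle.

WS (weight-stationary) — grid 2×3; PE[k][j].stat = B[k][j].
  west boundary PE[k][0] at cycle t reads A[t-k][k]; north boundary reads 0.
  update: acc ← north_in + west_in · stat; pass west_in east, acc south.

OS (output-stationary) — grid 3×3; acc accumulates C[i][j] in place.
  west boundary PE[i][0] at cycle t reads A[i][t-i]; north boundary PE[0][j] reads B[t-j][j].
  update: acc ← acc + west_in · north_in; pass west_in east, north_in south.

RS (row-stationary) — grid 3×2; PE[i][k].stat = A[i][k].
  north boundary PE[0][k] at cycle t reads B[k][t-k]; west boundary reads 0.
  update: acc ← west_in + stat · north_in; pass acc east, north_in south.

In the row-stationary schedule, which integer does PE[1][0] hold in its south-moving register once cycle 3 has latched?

Tracing RS — 3×2 array, target PE[1][0]:
  [0] (0,0) acc=16 (h:16 v:4)
  [0] (1,0) acc=0 (h:0 v:0)
  [1] (0,0) acc=24 (h:24 v:6)
  [1] (1,0) acc=8 (h:8 v:4)
  [2] (0,0) acc=8 (h:8 v:2)
  [2] (1,0) acc=12 (h:12 v:6)
  [3] (0,0) acc=0 (h:0 v:0)
  [3] (1,0) acc=4 (h:4 v:2)

register = 2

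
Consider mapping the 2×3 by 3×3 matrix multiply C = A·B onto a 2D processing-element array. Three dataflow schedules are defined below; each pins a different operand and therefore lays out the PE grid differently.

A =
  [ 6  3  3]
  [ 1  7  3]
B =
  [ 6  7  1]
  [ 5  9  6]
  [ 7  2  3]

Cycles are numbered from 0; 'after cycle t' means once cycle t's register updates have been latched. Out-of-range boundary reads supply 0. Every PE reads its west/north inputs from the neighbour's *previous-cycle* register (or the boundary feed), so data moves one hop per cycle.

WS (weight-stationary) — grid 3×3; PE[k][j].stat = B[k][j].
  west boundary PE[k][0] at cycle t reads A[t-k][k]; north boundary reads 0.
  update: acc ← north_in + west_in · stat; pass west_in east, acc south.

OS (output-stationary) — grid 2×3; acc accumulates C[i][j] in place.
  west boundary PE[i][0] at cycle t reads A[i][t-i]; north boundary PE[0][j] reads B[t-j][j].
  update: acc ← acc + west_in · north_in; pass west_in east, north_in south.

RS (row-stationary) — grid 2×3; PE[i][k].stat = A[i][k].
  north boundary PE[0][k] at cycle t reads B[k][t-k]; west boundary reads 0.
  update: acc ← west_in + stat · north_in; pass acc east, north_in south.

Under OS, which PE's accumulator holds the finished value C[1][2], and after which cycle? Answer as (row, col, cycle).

(row, col, cycle) = (1, 2, 5)

OS: C[1][2] accumulates in PE[1][2]:
  0: (1,2).acc=0  regs=<0,0>
  1: (1,2).acc=0  regs=<0,0>
  2: (1,2).acc=0  regs=<0,0>
  3: (1,2).acc=1  regs=<1,1>
  4: (1,2).acc=43  regs=<7,6>
  5: (1,2).acc=52  regs=<3,3>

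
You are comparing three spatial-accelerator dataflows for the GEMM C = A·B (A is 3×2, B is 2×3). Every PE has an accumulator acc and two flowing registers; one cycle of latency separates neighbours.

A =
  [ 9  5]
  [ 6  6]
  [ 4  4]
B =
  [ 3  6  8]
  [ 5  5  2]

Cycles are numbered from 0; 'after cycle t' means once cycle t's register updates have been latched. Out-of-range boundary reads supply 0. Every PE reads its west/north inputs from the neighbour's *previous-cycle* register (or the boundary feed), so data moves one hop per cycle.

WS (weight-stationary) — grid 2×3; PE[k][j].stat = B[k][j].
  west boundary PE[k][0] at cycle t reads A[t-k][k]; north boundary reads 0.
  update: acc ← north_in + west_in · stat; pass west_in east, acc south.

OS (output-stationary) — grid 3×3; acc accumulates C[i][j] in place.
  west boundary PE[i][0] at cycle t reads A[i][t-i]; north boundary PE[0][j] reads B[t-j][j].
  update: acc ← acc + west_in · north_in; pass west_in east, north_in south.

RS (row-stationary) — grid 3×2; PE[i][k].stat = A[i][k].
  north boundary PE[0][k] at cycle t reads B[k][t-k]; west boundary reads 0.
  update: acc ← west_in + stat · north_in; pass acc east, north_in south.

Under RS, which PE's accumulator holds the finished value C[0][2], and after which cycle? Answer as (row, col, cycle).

(row, col, cycle) = (0, 1, 3)

RS: C[0][2] accumulates in PE[0][1]:
  t=0 PE[0][1]: acc=0 h=0 v=0
  t=1 PE[0][1]: acc=52 h=52 v=5
  t=2 PE[0][1]: acc=79 h=79 v=5
  t=3 PE[0][1]: acc=82 h=82 v=2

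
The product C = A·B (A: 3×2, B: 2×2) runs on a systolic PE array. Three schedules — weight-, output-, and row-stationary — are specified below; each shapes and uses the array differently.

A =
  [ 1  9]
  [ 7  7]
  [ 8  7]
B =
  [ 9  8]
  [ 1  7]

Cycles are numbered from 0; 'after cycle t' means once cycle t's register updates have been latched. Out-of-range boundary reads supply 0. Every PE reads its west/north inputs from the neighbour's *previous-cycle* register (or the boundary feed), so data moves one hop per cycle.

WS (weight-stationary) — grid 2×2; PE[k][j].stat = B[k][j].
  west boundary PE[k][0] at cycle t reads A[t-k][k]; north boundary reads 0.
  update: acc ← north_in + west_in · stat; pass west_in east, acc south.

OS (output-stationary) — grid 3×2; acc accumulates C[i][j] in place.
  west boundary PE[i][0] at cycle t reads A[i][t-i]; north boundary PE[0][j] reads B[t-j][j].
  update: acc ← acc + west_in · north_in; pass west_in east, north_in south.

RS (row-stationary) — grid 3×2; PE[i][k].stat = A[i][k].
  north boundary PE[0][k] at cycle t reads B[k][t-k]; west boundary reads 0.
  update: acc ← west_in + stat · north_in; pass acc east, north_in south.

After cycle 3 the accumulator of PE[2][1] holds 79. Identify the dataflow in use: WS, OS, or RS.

dataflow = RS

— WS: 2×2 array has no PE[2][1].
Under OS (3×2), PE[2][1]:
  t=0 PE[2][1]: acc=0 h=0 v=0
  t=1 PE[2][1]: acc=0 h=0 v=0
  t=2 PE[2][1]: acc=0 h=0 v=0
  t=3 PE[2][1]: acc=64 h=8 v=8
Under RS (3×2), PE[2][1]:
  t=0 PE[2][1]: acc=0 h=0 v=0
  t=1 PE[2][1]: acc=0 h=0 v=0
  t=2 PE[2][1]: acc=0 h=0 v=0
  t=3 PE[2][1]: acc=79 h=79 v=1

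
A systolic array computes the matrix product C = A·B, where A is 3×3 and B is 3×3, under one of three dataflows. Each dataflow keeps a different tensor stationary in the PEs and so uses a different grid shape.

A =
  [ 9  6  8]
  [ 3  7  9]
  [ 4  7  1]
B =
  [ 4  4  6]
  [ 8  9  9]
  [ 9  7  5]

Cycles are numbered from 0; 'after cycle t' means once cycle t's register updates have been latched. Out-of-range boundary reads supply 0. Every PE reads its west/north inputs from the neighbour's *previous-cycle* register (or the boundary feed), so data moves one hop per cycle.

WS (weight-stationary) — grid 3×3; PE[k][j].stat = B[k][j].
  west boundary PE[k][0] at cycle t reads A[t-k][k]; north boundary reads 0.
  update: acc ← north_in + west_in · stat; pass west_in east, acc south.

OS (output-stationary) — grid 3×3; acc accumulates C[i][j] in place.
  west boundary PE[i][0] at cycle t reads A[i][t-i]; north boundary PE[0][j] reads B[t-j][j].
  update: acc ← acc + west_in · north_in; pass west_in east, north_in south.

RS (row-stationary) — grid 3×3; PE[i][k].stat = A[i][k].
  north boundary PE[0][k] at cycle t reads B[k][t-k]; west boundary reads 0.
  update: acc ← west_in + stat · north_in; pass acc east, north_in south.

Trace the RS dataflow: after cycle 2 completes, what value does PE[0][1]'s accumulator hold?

PE[0][1].acc = 90

RS (3×3). Following PE[0][1] plus its west/north inputs:
  0: (0,0).acc=36  regs=<36,4>
  0: (0,1).acc=0  regs=<0,0>
  1: (0,0).acc=36  regs=<36,4>
  1: (0,1).acc=84  regs=<84,8>
  2: (0,0).acc=54  regs=<54,6>
  2: (0,1).acc=90  regs=<90,9>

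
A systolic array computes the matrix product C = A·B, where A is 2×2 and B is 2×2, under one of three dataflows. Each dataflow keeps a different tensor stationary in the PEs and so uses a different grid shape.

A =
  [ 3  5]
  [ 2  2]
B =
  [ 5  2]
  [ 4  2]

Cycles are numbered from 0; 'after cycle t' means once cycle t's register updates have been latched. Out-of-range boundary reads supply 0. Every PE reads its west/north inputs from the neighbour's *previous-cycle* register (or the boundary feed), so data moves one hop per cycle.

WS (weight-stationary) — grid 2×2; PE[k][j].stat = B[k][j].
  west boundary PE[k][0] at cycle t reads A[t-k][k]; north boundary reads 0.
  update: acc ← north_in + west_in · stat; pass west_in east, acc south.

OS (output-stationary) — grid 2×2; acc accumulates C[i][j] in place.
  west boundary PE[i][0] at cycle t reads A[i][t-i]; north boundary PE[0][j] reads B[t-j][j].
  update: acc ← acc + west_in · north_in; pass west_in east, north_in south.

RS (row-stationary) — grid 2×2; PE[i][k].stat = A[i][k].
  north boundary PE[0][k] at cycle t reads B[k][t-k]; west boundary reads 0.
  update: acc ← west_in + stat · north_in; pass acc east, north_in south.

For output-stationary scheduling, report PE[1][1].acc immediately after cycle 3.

OS 2×2: PE[1][1] cycle-by-cycle (with neighbour feeds):
  0: (0,1).acc=0  regs=<0,0>
  0: (1,0).acc=0  regs=<0,0>
  0: (1,1).acc=0  regs=<0,0>
  1: (0,1).acc=6  regs=<3,2>
  1: (1,0).acc=10  regs=<2,5>
  1: (1,1).acc=0  regs=<0,0>
  2: (0,1).acc=16  regs=<5,2>
  2: (1,0).acc=18  regs=<2,4>
  2: (1,1).acc=4  regs=<2,2>
  3: (0,1).acc=16  regs=<0,0>
  3: (1,0).acc=18  regs=<0,0>
  3: (1,1).acc=8  regs=<2,2>

PE[1][1].acc = 8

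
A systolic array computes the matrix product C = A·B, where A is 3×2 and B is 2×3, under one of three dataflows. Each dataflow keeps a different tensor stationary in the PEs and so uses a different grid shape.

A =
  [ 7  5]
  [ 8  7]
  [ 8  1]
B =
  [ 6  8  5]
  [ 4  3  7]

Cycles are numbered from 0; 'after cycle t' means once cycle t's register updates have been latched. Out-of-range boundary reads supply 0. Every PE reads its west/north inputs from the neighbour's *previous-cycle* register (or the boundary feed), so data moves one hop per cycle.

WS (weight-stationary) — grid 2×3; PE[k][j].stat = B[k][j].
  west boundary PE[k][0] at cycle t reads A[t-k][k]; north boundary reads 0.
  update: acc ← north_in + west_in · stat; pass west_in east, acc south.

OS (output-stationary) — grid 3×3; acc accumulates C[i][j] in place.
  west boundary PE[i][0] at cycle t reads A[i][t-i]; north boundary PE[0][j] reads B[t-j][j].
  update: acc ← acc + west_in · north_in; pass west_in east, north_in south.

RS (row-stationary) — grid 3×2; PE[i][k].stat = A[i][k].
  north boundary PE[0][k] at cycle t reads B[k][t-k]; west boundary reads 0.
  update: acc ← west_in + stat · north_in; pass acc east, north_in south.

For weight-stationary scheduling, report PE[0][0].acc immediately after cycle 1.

WS 2×3: PE[0][0] cycle-by-cycle (with neighbour feeds):
  t=0 PE[0][0]: acc=42 h=7 v=42
  t=1 PE[0][0]: acc=48 h=8 v=48

PE[0][0].acc = 48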